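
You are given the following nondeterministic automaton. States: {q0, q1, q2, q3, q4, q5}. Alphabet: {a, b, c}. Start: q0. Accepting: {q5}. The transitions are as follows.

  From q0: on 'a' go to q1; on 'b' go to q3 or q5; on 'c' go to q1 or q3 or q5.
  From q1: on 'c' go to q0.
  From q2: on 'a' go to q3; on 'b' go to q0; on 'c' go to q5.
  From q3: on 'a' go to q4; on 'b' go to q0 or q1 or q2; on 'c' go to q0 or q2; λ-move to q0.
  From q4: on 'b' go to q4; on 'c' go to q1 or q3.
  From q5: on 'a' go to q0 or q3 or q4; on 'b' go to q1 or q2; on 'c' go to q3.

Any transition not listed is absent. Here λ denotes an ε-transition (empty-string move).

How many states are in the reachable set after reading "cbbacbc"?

5

Start in {q0}.
Read 'c': q0→{q1, q3, q5}; union {q1, q3, q5}; ε-closure = {q0, q1, q3, q5}.
Read 'b': q0→{q3, q5}, q1→∅, q3→{q0, q1, q2}, q5→{q1, q2}; now {q0, q1, q2, q3, q5}.
Read 'b': q0→{q3, q5}, q1→∅, q2→{q0}, q3→{q0, q1, q2}, q5→{q1, q2}; now {q0, q1, q2, q3, q5}.
Read 'a': q0→{q1}, q1→∅, q2→{q3}, q3→{q4}, q5→{q0, q3, q4}; now {q0, q1, q3, q4}.
Read 'c': q0→{q1, q3, q5}, q1→{q0}, q3→{q0, q2}, q4→{q1, q3}; now {q0, q1, q2, q3, q5}.
Read 'b': q0→{q3, q5}, q1→∅, q2→{q0}, q3→{q0, q1, q2}, q5→{q1, q2}; now {q0, q1, q2, q3, q5}.
Read 'c': q0→{q1, q3, q5}, q1→{q0}, q2→{q5}, q3→{q0, q2}, q5→{q3}; now {q0, q1, q2, q3, q5}.
That set has 5 states.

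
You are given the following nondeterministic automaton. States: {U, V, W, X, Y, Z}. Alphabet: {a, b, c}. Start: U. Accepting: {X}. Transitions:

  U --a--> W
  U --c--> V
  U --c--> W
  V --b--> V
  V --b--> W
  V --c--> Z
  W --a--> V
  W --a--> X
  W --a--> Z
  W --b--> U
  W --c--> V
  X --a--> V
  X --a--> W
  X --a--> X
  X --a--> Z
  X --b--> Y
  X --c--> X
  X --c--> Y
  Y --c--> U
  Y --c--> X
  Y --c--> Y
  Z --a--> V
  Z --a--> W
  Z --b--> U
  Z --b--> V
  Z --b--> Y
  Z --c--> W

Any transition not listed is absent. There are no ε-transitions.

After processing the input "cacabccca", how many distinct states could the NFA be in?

4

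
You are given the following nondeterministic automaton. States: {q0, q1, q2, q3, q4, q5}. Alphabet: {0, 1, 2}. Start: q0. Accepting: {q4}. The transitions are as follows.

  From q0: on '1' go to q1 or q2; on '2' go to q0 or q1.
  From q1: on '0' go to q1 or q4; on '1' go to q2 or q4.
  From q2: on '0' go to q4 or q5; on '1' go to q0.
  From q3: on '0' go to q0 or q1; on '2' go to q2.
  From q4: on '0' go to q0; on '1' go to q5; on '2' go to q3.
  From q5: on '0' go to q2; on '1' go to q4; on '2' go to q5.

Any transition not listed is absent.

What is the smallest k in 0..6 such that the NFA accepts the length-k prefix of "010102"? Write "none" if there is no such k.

Start in {q0}.
Read '0': {q0} → ∅.
The set is empty and remains empty for the remaining 5 symbols.
No reachable set along the way intersects F.

none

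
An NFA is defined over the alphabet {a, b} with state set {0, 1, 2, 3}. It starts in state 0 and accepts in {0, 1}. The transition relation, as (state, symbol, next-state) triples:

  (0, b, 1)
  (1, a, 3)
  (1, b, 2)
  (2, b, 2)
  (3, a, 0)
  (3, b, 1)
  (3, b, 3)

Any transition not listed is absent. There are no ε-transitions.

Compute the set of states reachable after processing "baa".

{0}

Start in {0}.
Read 'b': 0→{1}; now {1}.
Read 'a': 1→{3}; now {3}.
Read 'a': 3→{0}; now {0}.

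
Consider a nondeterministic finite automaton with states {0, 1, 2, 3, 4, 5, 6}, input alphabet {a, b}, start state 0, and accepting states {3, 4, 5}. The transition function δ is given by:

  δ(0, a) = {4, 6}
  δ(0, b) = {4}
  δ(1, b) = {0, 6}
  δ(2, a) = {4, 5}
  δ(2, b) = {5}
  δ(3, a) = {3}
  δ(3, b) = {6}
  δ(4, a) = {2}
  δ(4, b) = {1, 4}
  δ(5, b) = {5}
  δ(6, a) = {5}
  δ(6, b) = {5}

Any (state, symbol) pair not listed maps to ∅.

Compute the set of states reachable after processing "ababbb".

{5}

Start in {0}.
Read 'a': 0→{4, 6}; now {4, 6}.
Read 'b': 4→{1, 4}, 6→{5}; now {1, 4, 5}.
Read 'a': 1→∅, 4→{2}, 5→∅; now {2}.
Read 'b': 2→{5}; now {5}.
Read 'b': 5→{5}; now {5}.
Read 'b': 5→{5}; now {5}.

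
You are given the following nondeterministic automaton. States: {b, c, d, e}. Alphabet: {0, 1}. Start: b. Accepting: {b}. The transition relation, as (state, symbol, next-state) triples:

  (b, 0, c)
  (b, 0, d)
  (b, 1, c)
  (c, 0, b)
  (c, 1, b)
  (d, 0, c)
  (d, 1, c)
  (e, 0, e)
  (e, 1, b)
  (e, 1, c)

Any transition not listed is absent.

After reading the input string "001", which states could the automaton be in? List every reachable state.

Start in {b}.
Read '0': b→{c, d}; now {c, d}.
Read '0': c→{b}, d→{c}; now {b, c}.
Read '1': b→{c}, c→{b}; now {b, c}.

{b, c}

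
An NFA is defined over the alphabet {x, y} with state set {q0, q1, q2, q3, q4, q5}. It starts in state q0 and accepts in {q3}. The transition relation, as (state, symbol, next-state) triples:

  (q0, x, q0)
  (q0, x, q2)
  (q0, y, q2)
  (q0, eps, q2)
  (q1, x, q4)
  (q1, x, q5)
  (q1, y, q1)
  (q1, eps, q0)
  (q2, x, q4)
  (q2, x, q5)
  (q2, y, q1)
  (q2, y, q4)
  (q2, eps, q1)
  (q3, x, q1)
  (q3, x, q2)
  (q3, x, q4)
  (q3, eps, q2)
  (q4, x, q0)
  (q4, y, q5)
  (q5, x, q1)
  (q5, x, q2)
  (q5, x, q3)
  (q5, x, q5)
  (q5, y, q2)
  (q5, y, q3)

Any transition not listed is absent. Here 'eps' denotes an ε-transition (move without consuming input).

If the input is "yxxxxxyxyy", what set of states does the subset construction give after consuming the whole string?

Start: ε-closure({q0}) = {q0, q1, q2}.
Read 'y': {q0, q1, q2} → {q0, q1, q2, q4}.
Read 'x': {q0, q1, q2, q4} → {q0, q1, q2, q4, q5}.
Read 'x': {q0, q1, q2, q4, q5} → {q0, q1, q2, q3, q4, q5}.
Read 'x': {q0, q1, q2, q3, q4, q5} → {q0, q1, q2, q3, q4, q5}.
Read 'x': {q0, q1, q2, q3, q4, q5} → {q0, q1, q2, q3, q4, q5}.
Read 'x': {q0, q1, q2, q3, q4, q5} → {q0, q1, q2, q3, q4, q5}.
Read 'y': {q0, q1, q2, q3, q4, q5} → {q0, q1, q2, q3, q4, q5}.
Read 'x': {q0, q1, q2, q3, q4, q5} → {q0, q1, q2, q3, q4, q5}.
Read 'y': {q0, q1, q2, q3, q4, q5} → {q0, q1, q2, q3, q4, q5}.
Read 'y': {q0, q1, q2, q3, q4, q5} → {q0, q1, q2, q3, q4, q5}.

{q0, q1, q2, q3, q4, q5}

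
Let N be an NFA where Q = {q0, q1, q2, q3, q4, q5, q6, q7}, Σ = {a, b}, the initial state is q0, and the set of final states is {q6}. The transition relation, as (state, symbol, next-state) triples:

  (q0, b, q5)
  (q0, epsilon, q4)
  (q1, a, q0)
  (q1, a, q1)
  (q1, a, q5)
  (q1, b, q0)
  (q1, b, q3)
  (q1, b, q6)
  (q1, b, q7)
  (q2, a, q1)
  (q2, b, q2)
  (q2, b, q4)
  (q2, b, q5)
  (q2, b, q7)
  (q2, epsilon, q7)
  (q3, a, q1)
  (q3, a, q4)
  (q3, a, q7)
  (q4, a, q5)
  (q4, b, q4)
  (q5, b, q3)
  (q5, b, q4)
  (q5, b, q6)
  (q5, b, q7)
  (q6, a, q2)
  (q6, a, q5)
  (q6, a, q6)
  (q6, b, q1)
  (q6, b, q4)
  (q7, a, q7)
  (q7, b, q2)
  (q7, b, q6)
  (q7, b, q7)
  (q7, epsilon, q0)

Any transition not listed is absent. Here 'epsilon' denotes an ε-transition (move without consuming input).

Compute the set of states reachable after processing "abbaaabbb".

{q0, q1, q2, q3, q4, q5, q6, q7}

Start: ε-closure({q0}) = {q0, q4}.
Read 'a': {q0, q4} → {q5}.
Read 'b': {q5} → {q0, q3, q4, q6, q7}.
Read 'b': {q0, q3, q4, q6, q7} → {q0, q1, q2, q4, q5, q6, q7}.
Read 'a': {q0, q1, q2, q4, q5, q6, q7} → {q0, q1, q2, q4, q5, q6, q7}.
Read 'a': {q0, q1, q2, q4, q5, q6, q7} → {q0, q1, q2, q4, q5, q6, q7}.
Read 'a': {q0, q1, q2, q4, q5, q6, q7} → {q0, q1, q2, q4, q5, q6, q7}.
Read 'b': {q0, q1, q2, q4, q5, q6, q7} → {q0, q1, q2, q3, q4, q5, q6, q7}.
Read 'b': {q0, q1, q2, q3, q4, q5, q6, q7} → {q0, q1, q2, q3, q4, q5, q6, q7}.
Read 'b': {q0, q1, q2, q3, q4, q5, q6, q7} → {q0, q1, q2, q3, q4, q5, q6, q7}.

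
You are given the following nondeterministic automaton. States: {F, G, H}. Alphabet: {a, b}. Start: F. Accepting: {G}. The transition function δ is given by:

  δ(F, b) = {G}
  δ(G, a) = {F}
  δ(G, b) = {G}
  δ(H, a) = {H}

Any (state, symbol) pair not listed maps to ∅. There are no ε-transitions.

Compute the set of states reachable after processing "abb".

∅

Start in {F}.
Read 'a': F→∅; now ∅.
The set is empty and remains empty for the remaining 2 symbols.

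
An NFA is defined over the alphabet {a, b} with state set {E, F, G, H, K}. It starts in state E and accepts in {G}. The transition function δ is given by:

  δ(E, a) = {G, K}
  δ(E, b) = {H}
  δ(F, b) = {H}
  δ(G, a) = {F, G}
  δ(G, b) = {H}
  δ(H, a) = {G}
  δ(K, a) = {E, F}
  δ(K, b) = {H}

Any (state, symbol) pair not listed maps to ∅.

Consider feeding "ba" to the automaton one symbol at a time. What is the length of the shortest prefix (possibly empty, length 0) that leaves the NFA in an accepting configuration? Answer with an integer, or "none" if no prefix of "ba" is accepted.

2

Start in {E}.
Read 'b': {E} → {H}.
Read 'a': {H} → {G}.
None of the earlier sets intersect F, but {G} does.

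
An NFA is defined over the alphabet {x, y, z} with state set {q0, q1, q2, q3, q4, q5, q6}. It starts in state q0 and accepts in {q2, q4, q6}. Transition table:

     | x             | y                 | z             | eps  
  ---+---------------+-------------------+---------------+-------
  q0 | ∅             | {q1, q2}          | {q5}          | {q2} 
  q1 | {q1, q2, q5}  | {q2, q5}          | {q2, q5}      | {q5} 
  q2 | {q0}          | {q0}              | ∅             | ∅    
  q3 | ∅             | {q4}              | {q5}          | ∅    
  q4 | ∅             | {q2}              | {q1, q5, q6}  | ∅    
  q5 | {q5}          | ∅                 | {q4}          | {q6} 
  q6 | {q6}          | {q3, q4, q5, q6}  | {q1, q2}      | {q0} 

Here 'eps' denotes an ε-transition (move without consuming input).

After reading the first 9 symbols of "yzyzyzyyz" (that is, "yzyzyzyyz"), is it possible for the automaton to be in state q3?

Start: ε-closure({q0}) = {q0, q2}.
Read 'y': q0→{q1, q2}, q2→{q0}; union {q0, q1, q2}; ε-closure = {q0, q1, q2, q5, q6}.
Read 'z': q0→{q5}, q1→{q2, q5}, q2→∅, q5→{q4}, q6→{q1, q2}; union {q1, q2, q4, q5}; ε-closure = {q0, q1, q2, q4, q5, q6}.
Read 'y': q0→{q1, q2}, q1→{q2, q5}, q2→{q0}, q4→{q2}, q5→∅, q6→{q3, q4, q5, q6}; now {q0, q1, q2, q3, q4, q5, q6}.
Read 'z': q0→{q5}, q1→{q2, q5}, q2→∅, q3→{q5}, q4→{q1, q5, q6}, q5→{q4}, q6→{q1, q2}; union {q1, q2, q4, q5, q6}; ε-closure = {q0, q1, q2, q4, q5, q6}.
Read 'y': q0→{q1, q2}, q1→{q2, q5}, q2→{q0}, q4→{q2}, q5→∅, q6→{q3, q4, q5, q6}; now {q0, q1, q2, q3, q4, q5, q6}.
Read 'z': q0→{q5}, q1→{q2, q5}, q2→∅, q3→{q5}, q4→{q1, q5, q6}, q5→{q4}, q6→{q1, q2}; union {q1, q2, q4, q5, q6}; ε-closure = {q0, q1, q2, q4, q5, q6}.
Read 'y': q0→{q1, q2}, q1→{q2, q5}, q2→{q0}, q4→{q2}, q5→∅, q6→{q3, q4, q5, q6}; now {q0, q1, q2, q3, q4, q5, q6}.
Read 'y': q0→{q1, q2}, q1→{q2, q5}, q2→{q0}, q3→{q4}, q4→{q2}, q5→∅, q6→{q3, q4, q5, q6}; now {q0, q1, q2, q3, q4, q5, q6}.
Read 'z': q0→{q5}, q1→{q2, q5}, q2→∅, q3→{q5}, q4→{q1, q5, q6}, q5→{q4}, q6→{q1, q2}; union {q1, q2, q4, q5, q6}; ε-closure = {q0, q1, q2, q4, q5, q6}.
State q3 is not in {q0, q1, q2, q4, q5, q6}.

No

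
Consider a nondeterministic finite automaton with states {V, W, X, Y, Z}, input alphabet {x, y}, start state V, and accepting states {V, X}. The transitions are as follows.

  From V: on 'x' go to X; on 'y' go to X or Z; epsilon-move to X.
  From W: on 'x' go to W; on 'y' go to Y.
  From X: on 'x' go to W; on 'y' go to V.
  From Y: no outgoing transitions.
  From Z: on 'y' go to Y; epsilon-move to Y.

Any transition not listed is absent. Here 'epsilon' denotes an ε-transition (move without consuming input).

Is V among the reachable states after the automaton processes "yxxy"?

Start: ε-closure({V}) = {V, X}.
Read 'y': {V, X} → {V, X, Y, Z}.
Read 'x': {V, X, Y, Z} → {W, X}.
Read 'x': {W, X} → {W}.
Read 'y': {W} → {Y}.
State V is not in {Y}.

No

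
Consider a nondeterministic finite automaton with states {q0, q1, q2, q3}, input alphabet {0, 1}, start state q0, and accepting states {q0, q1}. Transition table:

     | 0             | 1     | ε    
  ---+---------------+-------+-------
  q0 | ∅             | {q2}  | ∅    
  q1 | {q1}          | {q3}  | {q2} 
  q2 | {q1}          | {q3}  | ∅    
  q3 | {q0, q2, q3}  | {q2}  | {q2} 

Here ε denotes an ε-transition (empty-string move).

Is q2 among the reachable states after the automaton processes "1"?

Yes

Start in {q0}.
Read '1': q0→{q2}; now {q2}.
State q2 is in {q2}.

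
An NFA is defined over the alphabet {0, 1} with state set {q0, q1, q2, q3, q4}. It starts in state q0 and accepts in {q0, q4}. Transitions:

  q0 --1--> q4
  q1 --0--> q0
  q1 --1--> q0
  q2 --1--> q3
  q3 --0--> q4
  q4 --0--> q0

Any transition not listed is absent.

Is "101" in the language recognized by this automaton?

Start in {q0}.
Read '1': {q0} → {q4}.
Read '0': {q4} → {q0}.
Read '1': {q0} → {q4}.
The final set {q4} contains the accepting state q4.

Yes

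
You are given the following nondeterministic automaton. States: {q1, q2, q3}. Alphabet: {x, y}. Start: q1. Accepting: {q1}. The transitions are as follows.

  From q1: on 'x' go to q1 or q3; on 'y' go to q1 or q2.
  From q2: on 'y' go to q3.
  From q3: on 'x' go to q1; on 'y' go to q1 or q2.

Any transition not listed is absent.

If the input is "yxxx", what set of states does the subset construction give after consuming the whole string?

{q1, q3}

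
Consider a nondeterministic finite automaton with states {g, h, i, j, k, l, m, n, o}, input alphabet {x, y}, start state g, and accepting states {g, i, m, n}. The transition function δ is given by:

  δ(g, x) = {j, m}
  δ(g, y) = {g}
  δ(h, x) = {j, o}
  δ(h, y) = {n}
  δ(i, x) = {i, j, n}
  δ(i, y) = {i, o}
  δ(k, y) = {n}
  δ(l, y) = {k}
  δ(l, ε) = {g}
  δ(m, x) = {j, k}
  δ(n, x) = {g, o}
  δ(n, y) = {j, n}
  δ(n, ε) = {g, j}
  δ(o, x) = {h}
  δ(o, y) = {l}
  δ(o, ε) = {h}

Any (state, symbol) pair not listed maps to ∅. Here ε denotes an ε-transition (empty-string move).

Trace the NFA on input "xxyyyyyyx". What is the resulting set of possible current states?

{g, h, j, m, o}

Start in {g}.
Read 'x': {g} → {j, m}.
Read 'x': {j, m} → {j, k}.
Read 'y': {j, k} → {g, j, n}.
Read 'y': {g, j, n} → {g, j, n}.
Read 'y': {g, j, n} → {g, j, n}.
Read 'y': {g, j, n} → {g, j, n}.
Read 'y': {g, j, n} → {g, j, n}.
Read 'y': {g, j, n} → {g, j, n}.
Read 'x': {g, j, n} → {g, h, j, m, o}.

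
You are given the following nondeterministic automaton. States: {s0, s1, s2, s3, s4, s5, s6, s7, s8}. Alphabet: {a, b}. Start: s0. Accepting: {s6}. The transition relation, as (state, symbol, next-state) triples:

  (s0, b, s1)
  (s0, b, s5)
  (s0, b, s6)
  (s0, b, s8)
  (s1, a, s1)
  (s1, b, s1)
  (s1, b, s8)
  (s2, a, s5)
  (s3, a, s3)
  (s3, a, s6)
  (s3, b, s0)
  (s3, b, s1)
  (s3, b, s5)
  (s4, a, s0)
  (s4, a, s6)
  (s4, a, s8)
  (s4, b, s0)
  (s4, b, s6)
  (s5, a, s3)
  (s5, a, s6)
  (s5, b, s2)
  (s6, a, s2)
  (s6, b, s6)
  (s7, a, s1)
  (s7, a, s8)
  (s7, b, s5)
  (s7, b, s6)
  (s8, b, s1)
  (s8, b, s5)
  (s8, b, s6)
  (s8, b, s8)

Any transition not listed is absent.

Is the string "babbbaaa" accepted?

Yes

Start in {s0}.
Read 'b': s0→{s1, s5, s6, s8}; now {s1, s5, s6, s8}.
Read 'a': s1→{s1}, s5→{s3, s6}, s6→{s2}, s8→∅; now {s1, s2, s3, s6}.
Read 'b': s1→{s1, s8}, s2→∅, s3→{s0, s1, s5}, s6→{s6}; now {s0, s1, s5, s6, s8}.
Read 'b': s0→{s1, s5, s6, s8}, s1→{s1, s8}, s5→{s2}, s6→{s6}, s8→{s1, s5, s6, s8}; now {s1, s2, s5, s6, s8}.
Read 'b': s1→{s1, s8}, s2→∅, s5→{s2}, s6→{s6}, s8→{s1, s5, s6, s8}; now {s1, s2, s5, s6, s8}.
Read 'a': s1→{s1}, s2→{s5}, s5→{s3, s6}, s6→{s2}, s8→∅; now {s1, s2, s3, s5, s6}.
Read 'a': s1→{s1}, s2→{s5}, s3→{s3, s6}, s5→{s3, s6}, s6→{s2}; now {s1, s2, s3, s5, s6}.
Read 'a': s1→{s1}, s2→{s5}, s3→{s3, s6}, s5→{s3, s6}, s6→{s2}; now {s1, s2, s3, s5, s6}.
The final set {s1, s2, s3, s5, s6} contains the accepting state s6.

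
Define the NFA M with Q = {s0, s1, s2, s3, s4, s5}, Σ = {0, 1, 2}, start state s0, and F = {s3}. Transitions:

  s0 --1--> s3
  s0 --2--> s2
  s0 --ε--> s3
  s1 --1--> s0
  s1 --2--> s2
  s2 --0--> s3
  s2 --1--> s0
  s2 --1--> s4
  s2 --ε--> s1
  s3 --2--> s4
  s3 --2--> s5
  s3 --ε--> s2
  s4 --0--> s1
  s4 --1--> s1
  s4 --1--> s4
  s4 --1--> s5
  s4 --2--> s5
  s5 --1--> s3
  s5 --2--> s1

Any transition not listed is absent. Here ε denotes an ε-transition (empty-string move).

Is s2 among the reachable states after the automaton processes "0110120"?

Yes

Start: ε-closure({s0}) = {s0, s1, s2, s3}.
Read '0': {s0, s1, s2, s3} → {s1, s2, s3}.
Read '1': {s1, s2, s3} → {s0, s1, s2, s3, s4}.
Read '1': {s0, s1, s2, s3, s4} → {s0, s1, s2, s3, s4, s5}.
Read '0': {s0, s1, s2, s3, s4, s5} → {s1, s2, s3}.
Read '1': {s1, s2, s3} → {s0, s1, s2, s3, s4}.
Read '2': {s0, s1, s2, s3, s4} → {s1, s2, s4, s5}.
Read '0': {s1, s2, s4, s5} → {s1, s2, s3}.
State s2 is in {s1, s2, s3}.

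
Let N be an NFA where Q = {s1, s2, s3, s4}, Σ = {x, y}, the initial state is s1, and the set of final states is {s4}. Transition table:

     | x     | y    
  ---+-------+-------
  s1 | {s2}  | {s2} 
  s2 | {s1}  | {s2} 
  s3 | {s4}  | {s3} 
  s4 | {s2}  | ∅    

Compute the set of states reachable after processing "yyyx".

{s1}

Start in {s1}.
Read 'y': s1→{s2}; now {s2}.
Read 'y': s2→{s2}; now {s2}.
Read 'y': s2→{s2}; now {s2}.
Read 'x': s2→{s1}; now {s1}.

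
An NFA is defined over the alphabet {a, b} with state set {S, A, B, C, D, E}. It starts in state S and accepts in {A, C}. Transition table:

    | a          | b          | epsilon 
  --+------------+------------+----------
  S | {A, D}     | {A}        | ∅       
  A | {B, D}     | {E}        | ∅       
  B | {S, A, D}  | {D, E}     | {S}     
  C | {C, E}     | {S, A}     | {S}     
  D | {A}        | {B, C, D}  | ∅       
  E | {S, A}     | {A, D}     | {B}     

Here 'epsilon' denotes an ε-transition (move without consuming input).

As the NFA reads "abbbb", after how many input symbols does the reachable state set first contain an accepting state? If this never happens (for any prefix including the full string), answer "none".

1

Start in {S}.
Read 'a': S→{A, D}; now {A, D}.
None of the earlier sets intersect F, but {A, D} does.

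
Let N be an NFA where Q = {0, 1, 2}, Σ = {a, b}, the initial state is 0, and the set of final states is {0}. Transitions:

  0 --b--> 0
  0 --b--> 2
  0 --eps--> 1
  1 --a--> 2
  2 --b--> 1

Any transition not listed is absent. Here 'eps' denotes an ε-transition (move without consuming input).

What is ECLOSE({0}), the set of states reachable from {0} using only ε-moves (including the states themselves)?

{0, 1}

Begin with {0}.
ε-move 0 → 1; add 1.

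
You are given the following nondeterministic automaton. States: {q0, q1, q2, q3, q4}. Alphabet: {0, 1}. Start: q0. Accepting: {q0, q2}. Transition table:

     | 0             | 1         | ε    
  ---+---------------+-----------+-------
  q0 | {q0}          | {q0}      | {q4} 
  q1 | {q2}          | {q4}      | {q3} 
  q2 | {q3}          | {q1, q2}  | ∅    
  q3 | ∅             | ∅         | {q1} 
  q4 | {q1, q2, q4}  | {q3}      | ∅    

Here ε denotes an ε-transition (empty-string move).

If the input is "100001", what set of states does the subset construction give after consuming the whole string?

Start: ε-closure({q0}) = {q0, q4}.
Read '1': q0→{q0}, q4→{q3}; union {q0, q3}; ε-closure = {q0, q1, q3, q4}.
Read '0': q0→{q0}, q1→{q2}, q3→∅, q4→{q1, q2, q4}; union {q0, q1, q2, q4}; ε-closure = {q0, q1, q2, q3, q4}.
Read '0': q0→{q0}, q1→{q2}, q2→{q3}, q3→∅, q4→{q1, q2, q4}; now {q0, q1, q2, q3, q4}.
Read '0': q0→{q0}, q1→{q2}, q2→{q3}, q3→∅, q4→{q1, q2, q4}; now {q0, q1, q2, q3, q4}.
Read '0': q0→{q0}, q1→{q2}, q2→{q3}, q3→∅, q4→{q1, q2, q4}; now {q0, q1, q2, q3, q4}.
Read '1': q0→{q0}, q1→{q4}, q2→{q1, q2}, q3→∅, q4→{q3}; now {q0, q1, q2, q3, q4}.

{q0, q1, q2, q3, q4}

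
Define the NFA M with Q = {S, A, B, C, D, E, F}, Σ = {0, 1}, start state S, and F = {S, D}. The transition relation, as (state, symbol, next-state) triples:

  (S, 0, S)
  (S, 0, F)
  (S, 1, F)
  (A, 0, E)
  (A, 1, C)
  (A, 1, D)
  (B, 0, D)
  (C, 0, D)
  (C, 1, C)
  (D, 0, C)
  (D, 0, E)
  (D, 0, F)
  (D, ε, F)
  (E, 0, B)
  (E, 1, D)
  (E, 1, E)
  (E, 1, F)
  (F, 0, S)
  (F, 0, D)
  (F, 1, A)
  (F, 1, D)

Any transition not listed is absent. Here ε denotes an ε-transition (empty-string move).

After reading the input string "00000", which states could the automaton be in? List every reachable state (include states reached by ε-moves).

{S, B, C, D, E, F}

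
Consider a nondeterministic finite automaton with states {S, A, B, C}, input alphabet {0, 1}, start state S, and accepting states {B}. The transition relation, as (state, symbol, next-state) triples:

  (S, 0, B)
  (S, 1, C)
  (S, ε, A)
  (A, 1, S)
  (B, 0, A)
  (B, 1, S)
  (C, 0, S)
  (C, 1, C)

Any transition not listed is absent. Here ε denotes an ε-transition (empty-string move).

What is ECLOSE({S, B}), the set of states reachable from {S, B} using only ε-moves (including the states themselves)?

{S, A, B}

Begin with {S, B}.
ε-move S → A; add A.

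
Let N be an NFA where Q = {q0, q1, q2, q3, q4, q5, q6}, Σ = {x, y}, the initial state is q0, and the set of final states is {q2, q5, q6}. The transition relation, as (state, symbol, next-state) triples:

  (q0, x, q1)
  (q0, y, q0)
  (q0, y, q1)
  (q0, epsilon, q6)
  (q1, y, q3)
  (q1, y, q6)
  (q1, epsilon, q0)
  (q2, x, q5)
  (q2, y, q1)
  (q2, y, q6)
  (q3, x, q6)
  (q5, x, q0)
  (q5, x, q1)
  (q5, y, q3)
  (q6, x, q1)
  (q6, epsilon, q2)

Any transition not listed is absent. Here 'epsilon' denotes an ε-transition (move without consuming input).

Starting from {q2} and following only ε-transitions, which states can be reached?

{q2}

Begin with {q2}.
No ε-moves leave this set, so the closure equals the set itself.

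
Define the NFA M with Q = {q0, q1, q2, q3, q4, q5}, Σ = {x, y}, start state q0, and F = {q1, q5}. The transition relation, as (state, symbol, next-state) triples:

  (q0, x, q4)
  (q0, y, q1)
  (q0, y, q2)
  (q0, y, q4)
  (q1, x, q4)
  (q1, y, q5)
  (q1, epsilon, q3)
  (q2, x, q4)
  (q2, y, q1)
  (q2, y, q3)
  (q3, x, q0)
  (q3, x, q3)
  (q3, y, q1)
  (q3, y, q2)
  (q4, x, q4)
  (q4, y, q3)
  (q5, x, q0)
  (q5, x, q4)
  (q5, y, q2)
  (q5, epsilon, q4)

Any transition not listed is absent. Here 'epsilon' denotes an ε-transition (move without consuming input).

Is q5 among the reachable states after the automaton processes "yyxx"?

Start in {q0}.
Read 'y': q0→{q1, q2, q4}; union {q1, q2, q4}; ε-closure = {q1, q2, q3, q4}.
Read 'y': q1→{q5}, q2→{q1, q3}, q3→{q1, q2}, q4→{q3}; union {q1, q2, q3, q5}; ε-closure = {q1, q2, q3, q4, q5}.
Read 'x': q1→{q4}, q2→{q4}, q3→{q0, q3}, q4→{q4}, q5→{q0, q4}; now {q0, q3, q4}.
Read 'x': q0→{q4}, q3→{q0, q3}, q4→{q4}; now {q0, q3, q4}.
State q5 is not in {q0, q3, q4}.

No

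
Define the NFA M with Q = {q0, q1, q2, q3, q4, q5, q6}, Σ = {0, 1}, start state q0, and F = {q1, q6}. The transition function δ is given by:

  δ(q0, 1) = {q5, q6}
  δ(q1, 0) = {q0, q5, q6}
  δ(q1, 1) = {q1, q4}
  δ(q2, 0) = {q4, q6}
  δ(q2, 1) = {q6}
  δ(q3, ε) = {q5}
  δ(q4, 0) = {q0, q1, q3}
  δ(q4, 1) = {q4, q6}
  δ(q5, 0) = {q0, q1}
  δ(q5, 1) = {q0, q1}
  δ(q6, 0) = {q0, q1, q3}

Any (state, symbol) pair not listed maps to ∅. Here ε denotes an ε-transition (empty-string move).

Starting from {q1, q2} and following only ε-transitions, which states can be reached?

{q1, q2}

Begin with {q1, q2}.
No ε-moves leave this set, so the closure equals the set itself.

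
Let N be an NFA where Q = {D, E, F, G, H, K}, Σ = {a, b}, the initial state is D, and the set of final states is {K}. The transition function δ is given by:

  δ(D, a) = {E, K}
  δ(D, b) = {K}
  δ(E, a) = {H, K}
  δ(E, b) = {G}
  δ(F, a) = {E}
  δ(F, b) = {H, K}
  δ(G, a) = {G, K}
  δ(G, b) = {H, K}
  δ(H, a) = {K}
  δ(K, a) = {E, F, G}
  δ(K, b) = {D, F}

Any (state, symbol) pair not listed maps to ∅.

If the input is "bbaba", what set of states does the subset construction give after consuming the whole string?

{E, G, K}

Start in {D}.
Read 'b': D→{K}; now {K}.
Read 'b': K→{D, F}; now {D, F}.
Read 'a': D→{E, K}, F→{E}; now {E, K}.
Read 'b': E→{G}, K→{D, F}; now {D, F, G}.
Read 'a': D→{E, K}, F→{E}, G→{G, K}; now {E, G, K}.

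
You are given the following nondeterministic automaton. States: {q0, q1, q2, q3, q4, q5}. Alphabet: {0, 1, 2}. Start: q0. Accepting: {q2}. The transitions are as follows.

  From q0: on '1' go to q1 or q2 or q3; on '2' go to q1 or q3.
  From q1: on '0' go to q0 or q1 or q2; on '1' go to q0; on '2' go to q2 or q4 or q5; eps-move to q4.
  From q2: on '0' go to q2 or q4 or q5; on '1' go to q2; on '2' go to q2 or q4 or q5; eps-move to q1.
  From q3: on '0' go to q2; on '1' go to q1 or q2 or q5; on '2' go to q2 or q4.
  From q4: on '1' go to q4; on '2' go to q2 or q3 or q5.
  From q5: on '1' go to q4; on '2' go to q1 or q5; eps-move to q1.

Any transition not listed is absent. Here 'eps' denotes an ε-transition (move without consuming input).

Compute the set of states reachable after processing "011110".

∅

Start in {q0}.
Read '0': {q0} → ∅.
The set is empty and remains empty for the remaining 5 symbols.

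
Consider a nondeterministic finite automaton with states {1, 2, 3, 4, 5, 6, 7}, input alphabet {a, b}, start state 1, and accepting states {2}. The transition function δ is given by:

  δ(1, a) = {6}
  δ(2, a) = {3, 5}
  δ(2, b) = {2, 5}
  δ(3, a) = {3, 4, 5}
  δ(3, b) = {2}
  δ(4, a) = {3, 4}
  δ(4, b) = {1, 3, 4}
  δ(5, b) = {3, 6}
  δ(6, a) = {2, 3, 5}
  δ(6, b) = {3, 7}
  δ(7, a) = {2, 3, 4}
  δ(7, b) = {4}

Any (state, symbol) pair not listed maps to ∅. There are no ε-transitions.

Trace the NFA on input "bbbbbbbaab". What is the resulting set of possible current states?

∅

Start in {1}.
Read 'b': {1} → ∅.
The set is empty and remains empty for the remaining 9 symbols.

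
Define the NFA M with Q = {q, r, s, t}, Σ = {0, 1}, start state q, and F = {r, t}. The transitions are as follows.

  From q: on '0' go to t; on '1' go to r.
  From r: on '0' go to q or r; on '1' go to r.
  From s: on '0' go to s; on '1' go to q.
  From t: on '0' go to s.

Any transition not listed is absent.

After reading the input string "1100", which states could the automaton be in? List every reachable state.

Start in {q}.
Read '1': q→{r}; now {r}.
Read '1': r→{r}; now {r}.
Read '0': r→{q, r}; now {q, r}.
Read '0': q→{t}, r→{q, r}; now {q, r, t}.

{q, r, t}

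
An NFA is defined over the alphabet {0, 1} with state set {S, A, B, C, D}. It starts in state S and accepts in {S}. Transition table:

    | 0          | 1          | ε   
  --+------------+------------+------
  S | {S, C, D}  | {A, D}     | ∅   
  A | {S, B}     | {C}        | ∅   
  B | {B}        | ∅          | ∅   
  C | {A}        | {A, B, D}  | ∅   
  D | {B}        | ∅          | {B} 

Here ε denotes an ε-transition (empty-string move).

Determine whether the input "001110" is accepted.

Yes

Start in {S}.
Read '0': S→{S, C, D}; union {S, C, D}; ε-closure = {S, B, C, D}.
Read '0': S→{S, C, D}, B→{B}, C→{A}, D→{B}; now {S, A, B, C, D}.
Read '1': S→{A, D}, A→{C}, B→∅, C→{A, B, D}, D→∅; now {A, B, C, D}.
Read '1': A→{C}, B→∅, C→{A, B, D}, D→∅; now {A, B, C, D}.
Read '1': A→{C}, B→∅, C→{A, B, D}, D→∅; now {A, B, C, D}.
Read '0': A→{S, B}, B→{B}, C→{A}, D→{B}; now {S, A, B}.
The final set {S, A, B} contains the accepting state S.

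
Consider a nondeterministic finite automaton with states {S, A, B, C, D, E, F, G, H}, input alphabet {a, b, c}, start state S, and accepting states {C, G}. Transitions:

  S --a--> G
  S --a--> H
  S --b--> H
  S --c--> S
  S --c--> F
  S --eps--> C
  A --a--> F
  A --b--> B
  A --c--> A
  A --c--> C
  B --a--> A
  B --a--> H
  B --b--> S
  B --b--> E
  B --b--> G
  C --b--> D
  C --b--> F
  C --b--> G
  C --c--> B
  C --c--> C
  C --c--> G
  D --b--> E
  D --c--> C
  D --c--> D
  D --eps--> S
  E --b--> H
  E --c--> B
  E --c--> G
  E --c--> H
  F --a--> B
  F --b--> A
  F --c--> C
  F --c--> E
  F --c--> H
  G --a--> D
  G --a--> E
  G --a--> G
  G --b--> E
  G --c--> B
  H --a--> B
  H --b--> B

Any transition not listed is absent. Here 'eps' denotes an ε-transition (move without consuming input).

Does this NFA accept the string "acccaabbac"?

No

Start: ε-closure({S}) = {S, C}.
Read 'a': S→{G, H}, C→∅; now {G, H}.
Read 'c': G→{B}, H→∅; now {B}.
Read 'c': B→∅; now ∅.
The set is empty and remains empty for the remaining 7 symbols.
The final set ∅ contains no accepting state.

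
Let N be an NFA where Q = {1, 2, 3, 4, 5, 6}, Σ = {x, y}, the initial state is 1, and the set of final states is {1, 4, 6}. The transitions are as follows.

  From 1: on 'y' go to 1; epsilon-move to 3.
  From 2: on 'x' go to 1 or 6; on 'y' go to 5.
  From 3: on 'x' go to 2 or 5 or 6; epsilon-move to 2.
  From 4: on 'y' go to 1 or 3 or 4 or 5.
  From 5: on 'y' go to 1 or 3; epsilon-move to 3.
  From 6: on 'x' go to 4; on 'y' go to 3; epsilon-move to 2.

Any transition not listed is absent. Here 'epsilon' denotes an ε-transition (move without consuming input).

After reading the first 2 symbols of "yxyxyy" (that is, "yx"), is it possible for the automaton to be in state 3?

Yes

Start: ε-closure({1}) = {1, 2, 3}.
Read 'y': 1→{1}, 2→{5}, 3→∅; union {1, 5}; ε-closure = {1, 2, 3, 5}.
Read 'x': 1→∅, 2→{1, 6}, 3→{2, 5, 6}, 5→∅; union {1, 2, 5, 6}; ε-closure = {1, 2, 3, 5, 6}.
State 3 is in {1, 2, 3, 5, 6}.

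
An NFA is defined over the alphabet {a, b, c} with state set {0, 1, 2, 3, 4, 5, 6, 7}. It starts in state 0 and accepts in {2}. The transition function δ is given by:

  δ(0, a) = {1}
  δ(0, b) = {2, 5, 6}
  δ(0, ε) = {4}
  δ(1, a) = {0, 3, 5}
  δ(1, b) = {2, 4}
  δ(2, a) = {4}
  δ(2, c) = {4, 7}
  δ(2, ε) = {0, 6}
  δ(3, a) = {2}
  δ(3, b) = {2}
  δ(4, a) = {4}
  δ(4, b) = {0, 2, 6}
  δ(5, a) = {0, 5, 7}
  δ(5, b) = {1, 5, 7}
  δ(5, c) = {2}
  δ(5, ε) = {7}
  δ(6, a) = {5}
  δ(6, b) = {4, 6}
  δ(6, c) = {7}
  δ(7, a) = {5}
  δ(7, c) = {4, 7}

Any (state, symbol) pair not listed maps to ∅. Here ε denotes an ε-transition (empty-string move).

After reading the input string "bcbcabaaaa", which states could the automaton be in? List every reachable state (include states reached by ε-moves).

Start: ε-closure({0}) = {0, 4}.
Read 'b': 0→{2, 5, 6}, 4→{0, 2, 6}; union {0, 2, 5, 6}; ε-closure = {0, 2, 4, 5, 6, 7}.
Read 'c': 0→∅, 2→{4, 7}, 4→∅, 5→{2}, 6→{7}, 7→{4, 7}; union {2, 4, 7}; ε-closure = {0, 2, 4, 6, 7}.
Read 'b': 0→{2, 5, 6}, 2→∅, 4→{0, 2, 6}, 6→{4, 6}, 7→∅; union {0, 2, 4, 5, 6}; ε-closure = {0, 2, 4, 5, 6, 7}.
Read 'c': 0→∅, 2→{4, 7}, 4→∅, 5→{2}, 6→{7}, 7→{4, 7}; union {2, 4, 7}; ε-closure = {0, 2, 4, 6, 7}.
Read 'a': 0→{1}, 2→{4}, 4→{4}, 6→{5}, 7→{5}; union {1, 4, 5}; ε-closure = {1, 4, 5, 7}.
Read 'b': 1→{2, 4}, 4→{0, 2, 6}, 5→{1, 5, 7}, 7→∅; now {0, 1, 2, 4, 5, 6, 7}.
Read 'a': 0→{1}, 1→{0, 3, 5}, 2→{4}, 4→{4}, 5→{0, 5, 7}, 6→{5}, 7→{5}; now {0, 1, 3, 4, 5, 7}.
Read 'a': 0→{1}, 1→{0, 3, 5}, 3→{2}, 4→{4}, 5→{0, 5, 7}, 7→{5}; union {0, 1, 2, 3, 4, 5, 7}; ε-closure = {0, 1, 2, 3, 4, 5, 6, 7}.
Read 'a': 0→{1}, 1→{0, 3, 5}, 2→{4}, 3→{2}, 4→{4}, 5→{0, 5, 7}, 6→{5}, 7→{5}; union {0, 1, 2, 3, 4, 5, 7}; ε-closure = {0, 1, 2, 3, 4, 5, 6, 7}.
Read 'a': 0→{1}, 1→{0, 3, 5}, 2→{4}, 3→{2}, 4→{4}, 5→{0, 5, 7}, 6→{5}, 7→{5}; union {0, 1, 2, 3, 4, 5, 7}; ε-closure = {0, 1, 2, 3, 4, 5, 6, 7}.

{0, 1, 2, 3, 4, 5, 6, 7}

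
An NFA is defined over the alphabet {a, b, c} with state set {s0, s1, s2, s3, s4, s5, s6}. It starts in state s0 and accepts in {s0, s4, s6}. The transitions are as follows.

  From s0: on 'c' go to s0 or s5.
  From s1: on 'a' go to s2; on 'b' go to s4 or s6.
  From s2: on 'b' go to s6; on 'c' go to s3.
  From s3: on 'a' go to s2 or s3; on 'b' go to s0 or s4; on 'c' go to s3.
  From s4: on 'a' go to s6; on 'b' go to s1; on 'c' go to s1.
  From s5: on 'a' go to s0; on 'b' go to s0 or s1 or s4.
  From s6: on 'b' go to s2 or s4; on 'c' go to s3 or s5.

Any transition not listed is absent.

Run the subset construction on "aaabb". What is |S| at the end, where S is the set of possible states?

Start in {s0}.
Read 'a': {s0} → ∅.
The set is empty and remains empty for the remaining 4 symbols.
That set has 0 states.

0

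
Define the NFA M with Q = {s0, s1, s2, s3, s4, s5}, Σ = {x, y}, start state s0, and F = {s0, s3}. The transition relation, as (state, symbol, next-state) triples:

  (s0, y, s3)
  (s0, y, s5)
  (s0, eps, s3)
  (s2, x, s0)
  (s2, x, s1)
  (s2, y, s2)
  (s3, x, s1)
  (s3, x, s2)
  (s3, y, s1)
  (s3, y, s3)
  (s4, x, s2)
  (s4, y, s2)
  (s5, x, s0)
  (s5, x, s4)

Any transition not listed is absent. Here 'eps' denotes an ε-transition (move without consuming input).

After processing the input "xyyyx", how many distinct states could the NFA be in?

Start: ε-closure({s0}) = {s0, s3}.
Read 'x': s0→∅, s3→{s1, s2}; now {s1, s2}.
Read 'y': s1→∅, s2→{s2}; now {s2}.
Read 'y': s2→{s2}; now {s2}.
Read 'y': s2→{s2}; now {s2}.
Read 'x': s2→{s0, s1}; union {s0, s1}; ε-closure = {s0, s1, s3}.
That set has 3 states.

3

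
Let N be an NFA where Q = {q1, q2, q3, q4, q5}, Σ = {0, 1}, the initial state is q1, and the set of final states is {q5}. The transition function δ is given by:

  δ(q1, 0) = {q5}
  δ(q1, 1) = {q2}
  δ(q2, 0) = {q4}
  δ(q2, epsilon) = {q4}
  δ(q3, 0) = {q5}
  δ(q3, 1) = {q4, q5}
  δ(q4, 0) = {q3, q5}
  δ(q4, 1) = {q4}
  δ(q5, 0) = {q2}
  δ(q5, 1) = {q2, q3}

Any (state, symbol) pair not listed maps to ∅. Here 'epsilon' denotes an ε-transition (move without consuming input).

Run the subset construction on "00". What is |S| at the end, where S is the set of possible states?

Start in {q1}.
Read '0': q1→{q5}; now {q5}.
Read '0': q5→{q2}; union {q2}; ε-closure = {q2, q4}.
That set has 2 states.

2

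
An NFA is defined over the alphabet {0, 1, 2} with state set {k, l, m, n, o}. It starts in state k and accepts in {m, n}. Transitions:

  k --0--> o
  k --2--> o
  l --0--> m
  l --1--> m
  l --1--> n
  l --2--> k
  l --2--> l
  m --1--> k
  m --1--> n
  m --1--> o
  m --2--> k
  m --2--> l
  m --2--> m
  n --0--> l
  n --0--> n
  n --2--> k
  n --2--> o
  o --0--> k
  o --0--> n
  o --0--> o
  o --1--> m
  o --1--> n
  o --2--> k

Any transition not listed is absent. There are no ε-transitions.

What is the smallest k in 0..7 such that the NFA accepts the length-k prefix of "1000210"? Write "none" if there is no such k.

none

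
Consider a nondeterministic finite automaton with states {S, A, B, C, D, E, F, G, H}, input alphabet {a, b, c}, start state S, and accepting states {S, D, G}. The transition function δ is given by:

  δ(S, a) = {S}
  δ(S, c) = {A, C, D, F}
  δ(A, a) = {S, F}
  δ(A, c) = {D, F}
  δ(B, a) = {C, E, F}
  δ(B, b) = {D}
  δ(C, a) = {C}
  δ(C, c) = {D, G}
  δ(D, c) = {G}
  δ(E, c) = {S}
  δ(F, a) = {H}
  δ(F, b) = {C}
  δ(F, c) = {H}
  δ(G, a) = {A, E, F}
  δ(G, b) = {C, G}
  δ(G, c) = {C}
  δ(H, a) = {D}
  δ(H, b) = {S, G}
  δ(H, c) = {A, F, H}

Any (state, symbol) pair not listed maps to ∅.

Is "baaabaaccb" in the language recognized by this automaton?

No

Start in {S}.
Read 'b': {S} → ∅.
The set is empty and remains empty for the remaining 9 symbols.
The final set ∅ contains no accepting state.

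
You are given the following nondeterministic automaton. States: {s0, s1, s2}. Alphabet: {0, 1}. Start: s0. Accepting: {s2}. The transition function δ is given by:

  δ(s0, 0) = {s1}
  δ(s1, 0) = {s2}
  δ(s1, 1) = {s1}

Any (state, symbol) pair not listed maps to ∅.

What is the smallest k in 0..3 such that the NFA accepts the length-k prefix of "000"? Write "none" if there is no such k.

Start in {s0}.
Read '0': {s0} → {s1}.
Read '0': {s1} → {s2}.
None of the earlier sets intersect F, but {s2} does.

2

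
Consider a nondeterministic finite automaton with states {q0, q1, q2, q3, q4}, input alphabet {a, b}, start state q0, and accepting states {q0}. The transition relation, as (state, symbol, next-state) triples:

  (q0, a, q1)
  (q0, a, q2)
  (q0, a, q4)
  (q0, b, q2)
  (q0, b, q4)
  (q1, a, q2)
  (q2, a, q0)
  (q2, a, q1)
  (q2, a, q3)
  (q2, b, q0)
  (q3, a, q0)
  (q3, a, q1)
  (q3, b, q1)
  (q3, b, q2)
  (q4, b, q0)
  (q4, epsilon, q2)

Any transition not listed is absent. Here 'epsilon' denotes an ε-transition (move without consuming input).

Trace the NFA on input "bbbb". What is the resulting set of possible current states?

Start in {q0}.
Read 'b': q0→{q2, q4}; now {q2, q4}.
Read 'b': q2→{q0}, q4→{q0}; now {q0}.
Read 'b': q0→{q2, q4}; now {q2, q4}.
Read 'b': q2→{q0}, q4→{q0}; now {q0}.

{q0}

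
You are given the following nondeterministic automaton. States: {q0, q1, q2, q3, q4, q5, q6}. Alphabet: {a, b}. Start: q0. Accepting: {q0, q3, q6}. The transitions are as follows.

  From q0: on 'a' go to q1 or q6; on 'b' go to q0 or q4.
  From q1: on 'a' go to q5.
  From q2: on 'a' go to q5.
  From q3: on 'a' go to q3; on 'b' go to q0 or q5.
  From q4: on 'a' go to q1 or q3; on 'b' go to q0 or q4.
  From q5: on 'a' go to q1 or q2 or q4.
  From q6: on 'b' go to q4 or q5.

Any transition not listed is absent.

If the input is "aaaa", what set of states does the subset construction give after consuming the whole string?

Start in {q0}.
Read 'a': {q0} → {q1, q6}.
Read 'a': {q1, q6} → {q5}.
Read 'a': {q5} → {q1, q2, q4}.
Read 'a': {q1, q2, q4} → {q1, q3, q5}.

{q1, q3, q5}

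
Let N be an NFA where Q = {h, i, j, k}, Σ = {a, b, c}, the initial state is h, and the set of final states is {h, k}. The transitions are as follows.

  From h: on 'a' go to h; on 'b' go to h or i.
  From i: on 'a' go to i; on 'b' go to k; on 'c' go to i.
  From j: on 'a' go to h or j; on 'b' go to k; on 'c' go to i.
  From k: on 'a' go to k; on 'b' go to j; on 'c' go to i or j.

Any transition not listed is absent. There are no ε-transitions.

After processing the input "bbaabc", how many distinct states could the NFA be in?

2

Start in {h}.
Read 'b': h→{h, i}; now {h, i}.
Read 'b': h→{h, i}, i→{k}; now {h, i, k}.
Read 'a': h→{h}, i→{i}, k→{k}; now {h, i, k}.
Read 'a': h→{h}, i→{i}, k→{k}; now {h, i, k}.
Read 'b': h→{h, i}, i→{k}, k→{j}; now {h, i, j, k}.
Read 'c': h→∅, i→{i}, j→{i}, k→{i, j}; now {i, j}.
That set has 2 states.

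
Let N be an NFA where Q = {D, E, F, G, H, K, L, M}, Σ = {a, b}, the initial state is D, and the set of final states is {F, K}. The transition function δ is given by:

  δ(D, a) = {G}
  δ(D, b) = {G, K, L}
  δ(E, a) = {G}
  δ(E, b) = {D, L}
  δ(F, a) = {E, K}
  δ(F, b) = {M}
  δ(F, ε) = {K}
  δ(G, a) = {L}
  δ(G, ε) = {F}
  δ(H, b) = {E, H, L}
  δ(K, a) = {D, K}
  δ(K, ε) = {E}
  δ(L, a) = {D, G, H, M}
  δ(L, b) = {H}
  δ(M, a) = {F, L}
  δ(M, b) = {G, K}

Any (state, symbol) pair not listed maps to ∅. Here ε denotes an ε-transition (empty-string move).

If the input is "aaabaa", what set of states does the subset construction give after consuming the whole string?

{D, E, F, G, H, K, L, M}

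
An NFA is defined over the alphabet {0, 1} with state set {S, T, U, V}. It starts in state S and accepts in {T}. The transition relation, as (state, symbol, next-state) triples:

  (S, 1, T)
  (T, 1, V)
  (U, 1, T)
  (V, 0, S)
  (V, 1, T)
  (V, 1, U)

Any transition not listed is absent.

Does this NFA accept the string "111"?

Yes

Start in {S}.
Read '1': S→{T}; now {T}.
Read '1': T→{V}; now {V}.
Read '1': V→{T, U}; now {T, U}.
The final set {T, U} contains the accepting state T.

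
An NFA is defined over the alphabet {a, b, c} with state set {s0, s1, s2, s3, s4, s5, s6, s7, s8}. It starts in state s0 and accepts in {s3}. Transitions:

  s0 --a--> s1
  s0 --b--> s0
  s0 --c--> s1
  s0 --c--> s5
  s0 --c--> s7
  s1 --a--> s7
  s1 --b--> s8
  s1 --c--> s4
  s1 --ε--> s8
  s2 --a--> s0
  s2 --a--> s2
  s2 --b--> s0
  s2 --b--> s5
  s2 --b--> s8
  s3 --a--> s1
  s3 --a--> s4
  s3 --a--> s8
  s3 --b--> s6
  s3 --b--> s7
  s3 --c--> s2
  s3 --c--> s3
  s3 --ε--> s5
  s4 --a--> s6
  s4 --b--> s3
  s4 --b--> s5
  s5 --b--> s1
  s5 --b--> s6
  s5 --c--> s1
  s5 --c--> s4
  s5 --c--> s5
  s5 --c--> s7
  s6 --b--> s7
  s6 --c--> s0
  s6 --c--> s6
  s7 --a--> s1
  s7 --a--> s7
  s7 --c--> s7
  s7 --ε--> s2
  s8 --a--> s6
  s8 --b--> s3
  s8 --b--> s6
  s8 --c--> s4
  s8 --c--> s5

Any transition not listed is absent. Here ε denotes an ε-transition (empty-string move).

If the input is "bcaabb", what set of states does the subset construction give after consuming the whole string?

{s0, s1, s2, s3, s5, s6, s7, s8}

Start in {s0}.
Read 'b': {s0} → {s0}.
Read 'c': {s0} → {s1, s2, s5, s7, s8}.
Read 'a': {s1, s2, s5, s7, s8} → {s0, s1, s2, s6, s7, s8}.
Read 'a': {s0, s1, s2, s6, s7, s8} → {s0, s1, s2, s6, s7, s8}.
Read 'b': {s0, s1, s2, s6, s7, s8} → {s0, s2, s3, s5, s6, s7, s8}.
Read 'b': {s0, s2, s3, s5, s6, s7, s8} → {s0, s1, s2, s3, s5, s6, s7, s8}.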